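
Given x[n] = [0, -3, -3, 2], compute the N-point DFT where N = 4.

X[k] = Σ(n=0 to 3) x[n] · ω_4^(nk)
where ω_4 = e^(-2πi/4)

Computing each X[k]:
X[0] = -4
X[1] = 3+5i
X[2] = -2
X[3] = 3-5i

X = [-4, 3+5i, -2, 3-5i]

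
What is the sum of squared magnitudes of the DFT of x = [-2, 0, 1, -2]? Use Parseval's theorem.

Parseval: Σ|x[n]|² = (1/N)Σ|X[k]|², so Σ|X[k]|² = N·Σ|x[n]|² = 4·9.0000

Σ|X[k]|² = N·Σ|x[n]|² = 4·9.0000 = 36.0000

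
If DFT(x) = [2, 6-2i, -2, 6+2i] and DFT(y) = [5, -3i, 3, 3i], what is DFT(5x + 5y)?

By linearity: DFT(5x + 5y) = 5·DFT(x) + 5·DFT(y)
= 5·[2, 6-2i, -2, 6+2i] + 5·[5, -3i, 3, 3i]

Computing element-wise:
Z[0] = 5·(2) + 5·(5) = 35
Z[1] = 5·(6-2i) + 5·(-3i) = 30-25i
Z[2] = 5·(-2) + 5·(3) = 5
Z[3] = 5·(6+2i) + 5·(3i) = 30+25i

DFT(5x + 5y) = 5·X + 5·Y = [35, 30-25i, 5, 30+25i]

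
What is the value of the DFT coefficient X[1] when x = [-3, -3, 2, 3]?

X[1] = Σ(n=0 to 3) x[n] · ω_4^(1n) where ω_4 = e^(-2πi/4)
= (-3)·ω_4^0 + (-3)·ω_4^1 + (2)·ω_4^2 + (3)·ω_4^3

X[1] = -5+6i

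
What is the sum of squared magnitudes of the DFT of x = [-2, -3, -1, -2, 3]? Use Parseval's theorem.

Parseval: Σ|x[n]|² = (1/N)Σ|X[k]|², so Σ|X[k]|² = N·Σ|x[n]|² = 5·27.0000

Σ|X[k]|² = N·Σ|x[n]|² = 5·27.0000 = 135.0000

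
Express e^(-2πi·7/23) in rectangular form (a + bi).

ω_23^7 = e^(-2πi·7/23)
= cos(-2π·7/23) + i·sin(-2π·7/23)
= cos(-14π/23) + i·sin(-14π/23)

ω_23^7 = cos(-14π/23) + i·sin(-14π/23) = -0.3349-0.9423i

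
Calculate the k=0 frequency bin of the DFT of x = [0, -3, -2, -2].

X[0] = Σ(n=0 to 3) x[n] · ω_4^0 = Σ x[n]
= (0) + (-3) + (-2) + (-2)

X[0] = -7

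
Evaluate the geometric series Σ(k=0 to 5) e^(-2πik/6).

Sum of all nth roots of unity equals 0 for n > 1 (geometric series with r ≠ 1).

0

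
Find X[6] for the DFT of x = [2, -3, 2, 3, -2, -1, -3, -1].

X[6] = Σ(n=0 to 7) x[n] · ω_8^(6n) where ω_8 = e^(-2πi/8)
= (2)·ω_8^0 + (-3)·ω_8^6 + (2)·ω_8^12 + (3)·ω_8^18 + (-2)·ω_8^24 + (-1)·ω_8^30 + (-3)·ω_8^36 + (-1)·ω_8^42

X[6] = 1-6i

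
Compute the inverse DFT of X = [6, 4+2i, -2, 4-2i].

x[n] = (1/4) Σ(k=0 to 3) X[k] · e^(2πikn/4)

Computing each x[n]:
x[0] = 3
x[1] = 1
x[2] = -1
x[3] = 3

x = [3, 1, -1, 3]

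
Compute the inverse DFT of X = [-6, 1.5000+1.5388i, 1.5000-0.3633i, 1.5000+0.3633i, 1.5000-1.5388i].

x[n] = (1/5) Σ(k=0 to 4) X[k] · e^(2πikn/5)

Computing each x[n]:
x[0] = 0
x[1] = -2
x[2] = -2
x[3] = -1
x[4] = -1

x = [0, -2, -2, -1, -1]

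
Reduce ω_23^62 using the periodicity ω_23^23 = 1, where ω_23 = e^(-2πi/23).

Since ω_23^23 = 1, powers reduce modulo 23.
62 mod 23 = 16
So ω_23^62 = ω_23^16 = e^(-2πi·16/23)

ω_23^62 = ω_23^16 = -0.3349+0.9423i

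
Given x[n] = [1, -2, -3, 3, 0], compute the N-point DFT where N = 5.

X[k] = Σ(n=0 to 4) x[n] · ω_5^(nk)
where ω_5 = e^(-2πi/5)

Computing each X[k]:
X[0] = -1
X[1] = 0.3820+5.4288i
X[2] = 2.6180-4.5308i
X[3] = 2.6180+4.5308i
X[4] = 0.3820-5.4288i

X = [-1, 0.3820+5.4288i, 2.6180-4.5308i, 2.6180+4.5308i, 0.3820-5.4288i]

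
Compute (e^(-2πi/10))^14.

Since ω_10^10 = 1, powers reduce modulo 10.
14 mod 10 = 4
So ω_10^14 = ω_10^4 = e^(-2πi·4/10)

ω_10^14 = ω_10^4 = -0.8090-0.5878i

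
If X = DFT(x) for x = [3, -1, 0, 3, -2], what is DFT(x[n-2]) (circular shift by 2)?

Time shift by 2: X_shifted[k] = ω_5^(2k) · X[k]
Shifted x = [3, -2, 3, -1, 0]

DFT(x[n-2]) = [3, 0.7639-0.4490i, 5.2361+4.9798i, 5.2361-4.9798i, 0.7639+0.4490i]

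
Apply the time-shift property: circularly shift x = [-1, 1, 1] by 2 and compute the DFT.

Time shift by 2: X_shifted[k] = ω_3^(2k) · X[k]
Shifted x = [1, 1, -1]

DFT(x[n-2]) = [1, 1.0000-1.7321i, 1.0000+1.7321i]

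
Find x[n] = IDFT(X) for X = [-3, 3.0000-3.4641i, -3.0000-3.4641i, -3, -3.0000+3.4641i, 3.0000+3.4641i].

x[n] = (1/6) Σ(k=0 to 5) X[k] · e^(2πikn/6)

Computing each x[n]:
x[0] = -1
x[1] = 3
x[2] = -1
x[3] = -2
x[4] = -1
x[5] = -1

x = [-1, 3, -1, -2, -1, -1]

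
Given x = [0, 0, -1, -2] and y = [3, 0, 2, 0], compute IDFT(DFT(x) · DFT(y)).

(x ⊛ y)[n] = Σ(m=0 to 3) x[m] · y[(n-m) mod 4]

Computing each output sample:
(x ⊛ y)[0] = -2
(x ⊛ y)[1] = -4
(x ⊛ y)[2] = -3
(x ⊛ y)[3] = -6

x ⊛ y = [-2, -4, -3, -6]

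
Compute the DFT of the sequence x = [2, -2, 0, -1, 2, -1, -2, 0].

X[k] = Σ(n=0 to 7) x[n] · ω_8^(nk)
where ω_8 = e^(-2πi/8)

Computing each X[k]:
X[0] = -2
X[1] = -0.5858i
X[2] = 6+2i
X[3] = 3.4142i
X[4] = 6
X[5] = -3.4142i
X[6] = 6-2i
X[7] = 0.5858i

X = [-2, -0.5858i, 6+2i, 3.4142i, 6, -3.4142i, 6-2i, 0.5858i]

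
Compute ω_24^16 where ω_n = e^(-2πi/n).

ω_24^16 = e^(-2πi·16/24)
= cos(-2π·16/24) + i·sin(-2π·16/24)
= cos(-32π/24) + i·sin(-32π/24)

ω_24^16 = cos(-32π/24) + i·sin(-32π/24) = -0.5000+0.8660i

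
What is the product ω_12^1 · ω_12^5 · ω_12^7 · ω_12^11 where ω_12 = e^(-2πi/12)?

The primitive 12th roots of unity are ω_12^k for k coprime to 12: k ∈ {1, 5, 7, 11}
Their product equals the constant term of the cyclotomic polynomial Φ_12(x) up to sign.
For n ≥ 3, the product of all primitive nth roots of unity is 1. (For n=1 it is 1; for n=2 it is -1.)

1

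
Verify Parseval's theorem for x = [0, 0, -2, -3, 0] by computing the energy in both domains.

Time domain:
Σ|x[n]|² = |0|² + |0|² + |-2|² + |-3|² + |0|² = 13.0000

Frequency domain:
(1/5)Σ|X[k]|² = (1/5)(|-5|² + |4.0451-0.5878i|² + |-1.5451+0.9511i|² + |-1.5451-0.9511i|² + |4.0451+0.5878i|²) = (1/5)·65.0000 = 13.0000

Both sides agree, confirming Parseval's theorem.

Σ|x[n]|² = (1/N)Σ|X[k]|² = 13.0000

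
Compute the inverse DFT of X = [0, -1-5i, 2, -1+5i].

x[n] = (1/4) Σ(k=0 to 3) X[k] · e^(2πikn/4)

Computing each x[n]:
x[0] = 0
x[1] = 2
x[2] = 1
x[3] = -3

x = [0, 2, 1, -3]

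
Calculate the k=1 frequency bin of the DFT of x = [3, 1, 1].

X[1] = Σ(n=0 to 2) x[n] · ω_3^(1n) where ω_3 = e^(-2πi/3)
= (3)·ω_3^0 + (1)·ω_3^1 + (1)·ω_3^2

X[1] = 2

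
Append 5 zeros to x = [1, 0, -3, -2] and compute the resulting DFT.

Original 4-point DFT: [-4, 4-2i, 0, 4+2i]
Zero-padded 9-point DFT provides frequency interpolation.

DFT_9([x, 0, ...]) = [-4, 1.4791+4.6865i, 4.8191-0.7060i, 0.5000-2.5981i, -0.2981-0.1963i, -0.2981+0.1963i, 0.5000+2.5981i, 4.8191+0.7060i, 1.4791-4.6865i]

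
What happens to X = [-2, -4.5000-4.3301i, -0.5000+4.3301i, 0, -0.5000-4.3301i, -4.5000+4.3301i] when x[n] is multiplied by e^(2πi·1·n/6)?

Modulation property: DFT(ω_6^(-1n)·x[n]) = X[(k-1) mod 6], so circularly shift X by 1 positions.

X[k-1] = [-4.5000+4.3301i, -2, -4.5000-4.3301i, -0.5000+4.3301i, 0, -0.5000-4.3301i]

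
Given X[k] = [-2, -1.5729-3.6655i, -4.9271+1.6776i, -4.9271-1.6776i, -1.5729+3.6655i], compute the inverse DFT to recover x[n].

x[n] = (1/5) Σ(k=0 to 4) X[k] · e^(2πikn/5)

Computing each x[n]:
x[0] = -3
x[1] = 2
x[2] = 1
x[3] = -2
x[4] = 0

x = [-3, 2, 1, -2, 0]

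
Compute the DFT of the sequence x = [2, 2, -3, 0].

X[k] = Σ(n=0 to 3) x[n] · ω_4^(nk)
where ω_4 = e^(-2πi/4)

Computing each X[k]:
X[0] = 1
X[1] = 5-2i
X[2] = -3
X[3] = 5+2i

X = [1, 5-2i, -3, 5+2i]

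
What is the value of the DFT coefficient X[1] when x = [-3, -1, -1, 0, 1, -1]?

X[1] = Σ(n=0 to 5) x[n] · ω_6^(1n) where ω_6 = e^(-2πi/6)
= (-3)·ω_6^0 + (-1)·ω_6^1 + (-1)·ω_6^2 + (0)·ω_6^3 + (1)·ω_6^4 + (-1)·ω_6^5

X[1] = -4.0000+1.7321i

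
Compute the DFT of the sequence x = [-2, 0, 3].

X[k] = Σ(n=0 to 2) x[n] · ω_3^(nk)
where ω_3 = e^(-2πi/3)

Computing each X[k]:
X[0] = 1
X[1] = -3.5000+2.5981i
X[2] = -3.5000-2.5981i

X = [1, -3.5000+2.5981i, -3.5000-2.5981i]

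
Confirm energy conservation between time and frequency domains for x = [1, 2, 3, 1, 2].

Time domain:
Σ|x[n]|² = |1|² + |2|² + |3|² + |1|² + |2|² = 19.0000

Frequency domain:
(1/5)Σ|X[k]|² = (1/5)(|9|² + |-1.0000-1.1756i|² + |-1.0000+1.9021i|² + |-1.0000-1.9021i|² + |-1.0000+1.1756i|²) = (1/5)·95.0000 = 19.0000

Both sides agree, confirming Parseval's theorem.

Σ|x[n]|² = (1/N)Σ|X[k]|² = 19.0000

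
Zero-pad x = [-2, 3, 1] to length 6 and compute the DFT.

Original 3-point DFT: [2, -4.0000-1.7321i, -4.0000+1.7321i]
Zero-padded 6-point DFT provides frequency interpolation.

DFT_6([x, 0, ...]) = [2, -1.0000-3.4641i, -4.0000-1.7321i, -4, -4.0000+1.7321i, -1.0000+3.4641i]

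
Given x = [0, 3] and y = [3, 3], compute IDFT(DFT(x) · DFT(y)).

(x ⊛ y)[n] = Σ(m=0 to 1) x[m] · y[(n-m) mod 2]

Computing each output sample:
(x ⊛ y)[0] = 9
(x ⊛ y)[1] = 9

x ⊛ y = [9, 9]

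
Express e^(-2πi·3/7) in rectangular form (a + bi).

ω_7^3 = e^(-2πi·3/7)
= cos(-2π·3/7) + i·sin(-2π·3/7)
= cos(-6π/7) + i·sin(-6π/7)

ω_7^3 = cos(-6π/7) + i·sin(-6π/7) = -0.9010-0.4339i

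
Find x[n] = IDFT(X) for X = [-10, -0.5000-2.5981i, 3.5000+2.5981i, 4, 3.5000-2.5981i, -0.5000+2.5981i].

x[n] = (1/6) Σ(k=0 to 5) X[k] · e^(2πikn/6)

Computing each x[n]:
x[0] = 0
x[1] = -3
x[2] = 0
x[3] = -1
x[4] = -3
x[5] = -3

x = [0, -3, 0, -1, -3, -3]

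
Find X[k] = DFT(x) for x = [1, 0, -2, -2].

X[k] = Σ(n=0 to 3) x[n] · ω_4^(nk)
where ω_4 = e^(-2πi/4)

Computing each X[k]:
X[0] = -3
X[1] = 3-2i
X[2] = 1
X[3] = 3+2i

X = [-3, 3-2i, 1, 3+2i]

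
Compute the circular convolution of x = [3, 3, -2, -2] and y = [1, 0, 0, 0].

(x ⊛ y)[n] = Σ(m=0 to 3) x[m] · y[(n-m) mod 4]

Computing each output sample:
(x ⊛ y)[0] = 3
(x ⊛ y)[1] = 3
(x ⊛ y)[2] = -2
(x ⊛ y)[3] = -2

x ⊛ y = [3, 3, -2, -2]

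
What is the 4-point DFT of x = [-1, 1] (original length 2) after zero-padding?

Original 2-point DFT: [0, -2]
Zero-padded 4-point DFT provides frequency interpolation.

DFT_4([x, 0, ...]) = [0, -1-1i, -2, -1+1i]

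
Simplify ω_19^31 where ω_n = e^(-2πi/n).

Since ω_19^19 = 1, powers reduce modulo 19.
31 mod 19 = 12
So ω_19^31 = ω_19^12 = e^(-2πi·12/19)

ω_19^31 = ω_19^12 = -0.6773+0.7357i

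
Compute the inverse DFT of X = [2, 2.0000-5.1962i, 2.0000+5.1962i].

x[n] = (1/3) Σ(k=0 to 2) X[k] · e^(2πikn/3)

Computing each x[n]:
x[0] = 2
x[1] = 3
x[2] = -3

x = [2, 3, -3]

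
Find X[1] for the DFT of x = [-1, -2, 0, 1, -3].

X[1] = Σ(n=0 to 4) x[n] · ω_5^(1n) where ω_5 = e^(-2πi/5)
= (-1)·ω_5^0 + (-2)·ω_5^1 + (0)·ω_5^2 + (1)·ω_5^3 + (-3)·ω_5^4

X[1] = -3.3541-0.3633i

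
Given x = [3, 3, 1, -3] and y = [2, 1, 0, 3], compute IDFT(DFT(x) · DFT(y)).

(x ⊛ y)[n] = Σ(m=0 to 3) x[m] · y[(n-m) mod 4]

Computing each output sample:
(x ⊛ y)[0] = 12
(x ⊛ y)[1] = 12
(x ⊛ y)[2] = -4
(x ⊛ y)[3] = 4

x ⊛ y = [12, 12, -4, 4]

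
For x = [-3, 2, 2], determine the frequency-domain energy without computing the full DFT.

Parseval: Σ|x[n]|² = (1/N)Σ|X[k]|², so Σ|X[k]|² = N·Σ|x[n]|² = 3·17.0000

Σ|X[k]|² = N·Σ|x[n]|² = 3·17.0000 = 51.0000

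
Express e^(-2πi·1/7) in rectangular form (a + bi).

ω_7^1 = e^(-2πi·1/7)
= cos(-2π·1/7) + i·sin(-2π·1/7)
= cos(-2π/7) + i·sin(-2π/7)

ω_7^1 = cos(-2π/7) + i·sin(-2π/7) = 0.6235-0.7818i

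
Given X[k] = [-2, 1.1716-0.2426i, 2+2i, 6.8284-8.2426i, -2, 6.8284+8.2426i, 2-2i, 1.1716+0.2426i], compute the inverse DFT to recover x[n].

x[n] = (1/8) Σ(k=0 to 7) X[k] · e^(2πikn/8)

Computing each x[n]:
x[0] = 2
x[1] = 0
x[2] = -3
x[3] = 3
x[4] = -2
x[5] = -1
x[6] = 1
x[7] = -2

x = [2, 0, -3, 3, -2, -1, 1, -2]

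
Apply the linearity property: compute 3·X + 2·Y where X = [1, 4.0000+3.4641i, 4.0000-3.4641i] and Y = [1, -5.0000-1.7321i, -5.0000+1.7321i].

By linearity: DFT(3x + 2y) = 3·DFT(x) + 2·DFT(y)
= 3·[1, 4.0000+3.4641i, 4.0000-3.4641i] + 2·[1, -5.0000-1.7321i, -5.0000+1.7321i]

Computing element-wise:
Z[0] = 3·(1) + 2·(1) = 5
Z[1] = 3·(4.0000+3.4641i) + 2·(-5.0000-1.7321i) = 2.0000+6.9281i
Z[2] = 3·(4.0000-3.4641i) + 2·(-5.0000+1.7321i) = 2.0000-6.9281i

DFT(3x + 2y) = 3·X + 2·Y = [5, 2.0000+6.9281i, 2.0000-6.9281i]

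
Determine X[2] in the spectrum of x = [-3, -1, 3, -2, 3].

X[2] = Σ(n=0 to 4) x[n] · ω_5^(2n) where ω_5 = e^(-2πi/5)
= (-3)·ω_5^0 + (-1)·ω_5^2 + (3)·ω_5^4 + (-2)·ω_5^6 + (3)·ω_5^8

X[2] = -4.3090+7.1064i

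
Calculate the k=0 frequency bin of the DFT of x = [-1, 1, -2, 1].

X[0] = Σ(n=0 to 3) x[n] · ω_4^0 = Σ x[n]
= (-1) + (1) + (-2) + (1)

X[0] = -1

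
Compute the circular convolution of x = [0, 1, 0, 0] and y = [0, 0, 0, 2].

(x ⊛ y)[n] = Σ(m=0 to 3) x[m] · y[(n-m) mod 4]

Computing each output sample:
(x ⊛ y)[0] = 2
(x ⊛ y)[1] = 0
(x ⊛ y)[2] = 0
(x ⊛ y)[3] = 0

x ⊛ y = [2, 0, 0, 0]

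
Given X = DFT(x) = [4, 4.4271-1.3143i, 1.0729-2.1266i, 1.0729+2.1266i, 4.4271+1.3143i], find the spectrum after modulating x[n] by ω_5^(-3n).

Modulation property: DFT(ω_5^(-3n)·x[n]) = X[(k-3) mod 5], so circularly shift X by 3 positions.

X[k-3] = [1.0729-2.1266i, 1.0729+2.1266i, 4.4271+1.3143i, 4, 4.4271-1.3143i]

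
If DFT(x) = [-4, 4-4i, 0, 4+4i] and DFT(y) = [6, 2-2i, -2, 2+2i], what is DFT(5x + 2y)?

By linearity: DFT(5x + 2y) = 5·DFT(x) + 2·DFT(y)
= 5·[-4, 4-4i, 0, 4+4i] + 2·[6, 2-2i, -2, 2+2i]

Computing element-wise:
Z[0] = 5·(-4) + 2·(6) = -8
Z[1] = 5·(4-4i) + 2·(2-2i) = 24-24i
Z[2] = 5·(0) + 2·(-2) = -4
Z[3] = 5·(4+4i) + 2·(2+2i) = 24+24i

DFT(5x + 2y) = 5·X + 2·Y = [-8, 24-24i, -4, 24+24i]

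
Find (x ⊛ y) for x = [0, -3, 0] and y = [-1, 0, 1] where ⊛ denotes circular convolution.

(x ⊛ y)[n] = Σ(m=0 to 2) x[m] · y[(n-m) mod 3]

Computing each output sample:
(x ⊛ y)[0] = -3
(x ⊛ y)[1] = 3
(x ⊛ y)[2] = 0

x ⊛ y = [-3, 3, 0]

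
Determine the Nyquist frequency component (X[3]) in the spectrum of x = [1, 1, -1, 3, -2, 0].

X[3] = Σ(n=0 to 5) x[n] · ω_6^(3n) where ω_6 = e^(-2πi/6)
= (1)·ω_6^0 + (1)·ω_6^3 + (-1)·ω_6^6 + (3)·ω_6^9 + (-2)·ω_6^12 + (0)·ω_6^15

X[3] = -6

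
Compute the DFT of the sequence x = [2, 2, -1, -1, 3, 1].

X[k] = Σ(n=0 to 5) x[n] · ω_6^(nk)
where ω_6 = e^(-2πi/6)

Computing each X[k]:
X[0] = 6
X[1] = 3.5000+2.5981i
X[2] = -1.5000-4.3301i
X[3] = 2
X[4] = -1.5000+4.3301i
X[5] = 3.5000-2.5981i

X = [6, 3.5000+2.5981i, -1.5000-4.3301i, 2, -1.5000+4.3301i, 3.5000-2.5981i]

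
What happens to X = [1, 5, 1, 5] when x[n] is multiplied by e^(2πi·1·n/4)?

Modulation property: DFT(ω_4^(-1n)·x[n]) = X[(k-1) mod 4], so circularly shift X by 1 positions.

X[k-1] = [5, 1, 5, 1]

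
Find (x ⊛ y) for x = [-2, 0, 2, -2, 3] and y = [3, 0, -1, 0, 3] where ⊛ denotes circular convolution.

(x ⊛ y)[n] = Σ(m=0 to 4) x[m] · y[(n-m) mod 5]

Computing each output sample:
(x ⊛ y)[0] = -4
(x ⊛ y)[1] = 3
(x ⊛ y)[2] = 2
(x ⊛ y)[3] = 3
(x ⊛ y)[4] = 1

x ⊛ y = [-4, 3, 2, 3, 1]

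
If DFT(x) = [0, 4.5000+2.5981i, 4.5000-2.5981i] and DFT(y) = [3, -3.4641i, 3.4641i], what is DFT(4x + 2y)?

By linearity: DFT(4x + 2y) = 4·DFT(x) + 2·DFT(y)
= 4·[0, 4.5000+2.5981i, 4.5000-2.5981i] + 2·[3, -3.4641i, 3.4641i]

Computing element-wise:
Z[0] = 4·(0) + 2·(3) = 6
Z[1] = 4·(4.5000+2.5981i) + 2·(-3.4641i) = 18.0000+3.4642i
Z[2] = 4·(4.5000-2.5981i) + 2·(3.4641i) = 18.0000-3.4642i

DFT(4x + 2y) = 4·X + 2·Y = [6, 18.0000+3.4642i, 18.0000-3.4642i]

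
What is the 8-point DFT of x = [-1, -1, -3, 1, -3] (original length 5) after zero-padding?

Original 5-point DFT: [-7, -0.6180+0.4490i, 1.6180-4.9798i, 1.6180+4.9798i, -0.6180-0.4490i]
Zero-padded 8-point DFT provides frequency interpolation.

DFT_8([x, 0, ...]) = [-7, 0.5858+3.0000i, -1+2i, 3.4142-3.0000i, -7, 3.4142+3.0000i, -1-2i, 0.5858-3.0000i]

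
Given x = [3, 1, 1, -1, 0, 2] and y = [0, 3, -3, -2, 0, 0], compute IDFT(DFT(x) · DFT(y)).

(x ⊛ y)[n] = Σ(m=0 to 5) x[m] · y[(n-m) mod 6]

Computing each output sample:
(x ⊛ y)[0] = 8
(x ⊛ y)[1] = 3
(x ⊛ y)[2] = -10
(x ⊛ y)[3] = -6
(x ⊛ y)[4] = -8
(x ⊛ y)[5] = 1

x ⊛ y = [8, 3, -10, -6, -8, 1]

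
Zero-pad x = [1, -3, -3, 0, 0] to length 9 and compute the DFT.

Original 5-point DFT: [-5, 2.5000+4.6165i, 2.5000-1.0898i, 2.5000+1.0898i, 2.5000-4.6165i]
Zero-padded 9-point DFT provides frequency interpolation.

DFT_9([x, 0, ...]) = [-5, -1.8191+4.8828i, 3.2981+3.9805i, 4, 1.5209-0.9023i, 1.5209+0.9023i, 4, 3.2981-3.9805i, -1.8191-4.8828i]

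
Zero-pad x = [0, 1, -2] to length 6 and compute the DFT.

Original 3-point DFT: [-1, 0.5000-2.5981i, 0.5000+2.5981i]
Zero-padded 6-point DFT provides frequency interpolation.

DFT_6([x, 0, ...]) = [-1, 1.5000+0.8660i, 0.5000-2.5981i, -3, 0.5000+2.5981i, 1.5000-0.8660i]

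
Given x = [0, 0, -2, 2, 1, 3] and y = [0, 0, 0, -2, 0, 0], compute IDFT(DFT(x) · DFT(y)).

(x ⊛ y)[n] = Σ(m=0 to 5) x[m] · y[(n-m) mod 6]

Computing each output sample:
(x ⊛ y)[0] = -4
(x ⊛ y)[1] = -2
(x ⊛ y)[2] = -6
(x ⊛ y)[3] = 0
(x ⊛ y)[4] = 0
(x ⊛ y)[5] = 4

x ⊛ y = [-4, -2, -6, 0, 0, 4]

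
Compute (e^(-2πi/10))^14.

Since ω_10^10 = 1, powers reduce modulo 10.
14 mod 10 = 4
So ω_10^14 = ω_10^4 = e^(-2πi·4/10)

ω_10^14 = ω_10^4 = -0.8090-0.5878i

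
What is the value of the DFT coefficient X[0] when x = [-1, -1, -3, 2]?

X[0] = Σ(n=0 to 3) x[n] · ω_4^0 = Σ x[n]
= (-1) + (-1) + (-3) + (2)

X[0] = -3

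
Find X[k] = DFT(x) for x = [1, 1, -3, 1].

X[k] = Σ(n=0 to 3) x[n] · ω_4^(nk)
where ω_4 = e^(-2πi/4)

Computing each X[k]:
X[0] = 0
X[1] = 4
X[2] = -4
X[3] = 4

X = [0, 4, -4, 4]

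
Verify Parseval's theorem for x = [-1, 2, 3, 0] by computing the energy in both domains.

Time domain:
Σ|x[n]|² = |-1|² + |2|² + |3|² + |0|² = 14.0000

Frequency domain:
(1/4)Σ|X[k]|² = (1/4)(|4|² + |-4-2i|² + |0|² + |-4+2i|²) = (1/4)·56.0000 = 14.0000

Both sides agree, confirming Parseval's theorem.

Σ|x[n]|² = (1/N)Σ|X[k]|² = 14.0000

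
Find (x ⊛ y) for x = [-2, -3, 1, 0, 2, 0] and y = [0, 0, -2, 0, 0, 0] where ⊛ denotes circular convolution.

(x ⊛ y)[n] = Σ(m=0 to 5) x[m] · y[(n-m) mod 6]

Computing each output sample:
(x ⊛ y)[0] = -4
(x ⊛ y)[1] = 0
(x ⊛ y)[2] = 4
(x ⊛ y)[3] = 6
(x ⊛ y)[4] = -2
(x ⊛ y)[5] = 0

x ⊛ y = [-4, 0, 4, 6, -2, 0]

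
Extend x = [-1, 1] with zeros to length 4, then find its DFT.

Original 2-point DFT: [0, -2]
Zero-padded 4-point DFT provides frequency interpolation.

DFT_4([x, 0, ...]) = [0, -1-1i, -2, -1+1i]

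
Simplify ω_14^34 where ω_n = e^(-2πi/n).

Since ω_14^14 = 1, powers reduce modulo 14.
34 mod 14 = 6
So ω_14^34 = ω_14^6 = e^(-2πi·6/14)

ω_14^34 = ω_14^6 = -0.9010-0.4339i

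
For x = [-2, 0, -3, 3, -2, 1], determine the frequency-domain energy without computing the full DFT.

Parseval: Σ|x[n]|² = (1/N)Σ|X[k]|², so Σ|X[k]|² = N·Σ|x[n]|² = 6·27.0000

Σ|X[k]|² = N·Σ|x[n]|² = 6·27.0000 = 162.0000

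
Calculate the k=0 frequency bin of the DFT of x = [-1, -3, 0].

X[0] = Σ(n=0 to 2) x[n] · ω_3^0 = Σ x[n]
= (-1) + (-3) + (0)

X[0] = -4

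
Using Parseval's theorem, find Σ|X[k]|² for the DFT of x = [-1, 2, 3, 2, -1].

Parseval: Σ|x[n]|² = (1/N)Σ|X[k]|², so Σ|X[k]|² = N·Σ|x[n]|² = 5·19.0000

Σ|X[k]|² = N·Σ|x[n]|² = 5·19.0000 = 95.0000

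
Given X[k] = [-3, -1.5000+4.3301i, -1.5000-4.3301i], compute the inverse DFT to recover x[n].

x[n] = (1/3) Σ(k=0 to 2) X[k] · e^(2πikn/3)

Computing each x[n]:
x[0] = -2
x[1] = -3
x[2] = 2

x = [-2, -3, 2]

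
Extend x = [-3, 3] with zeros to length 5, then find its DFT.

Original 2-point DFT: [0, -6]
Zero-padded 5-point DFT provides frequency interpolation.

DFT_5([x, 0, ...]) = [0, -2.0729-2.8532i, -5.4271-1.7634i, -5.4271+1.7634i, -2.0729+2.8532i]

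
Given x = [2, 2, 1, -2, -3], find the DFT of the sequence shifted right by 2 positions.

Time shift by 2: X_shifted[k] = ω_5^(2k) · X[k]
Shifted x = [-2, -3, 2, 2, 1]

DFT(x[n-2]) = [0, -5.8541+3.8042i, 0.8541+2.3511i, 0.8541-2.3511i, -5.8541-3.8042i]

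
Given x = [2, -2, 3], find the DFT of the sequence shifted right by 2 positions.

Time shift by 2: X_shifted[k] = ω_3^(2k) · X[k]
Shifted x = [-2, 3, 2]

DFT(x[n-2]) = [3, -4.5000-0.8660i, -4.5000+0.8660i]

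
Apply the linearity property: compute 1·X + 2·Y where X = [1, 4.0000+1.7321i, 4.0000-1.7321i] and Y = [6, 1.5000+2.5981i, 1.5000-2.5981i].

By linearity: DFT(1x + 2y) = 1·DFT(x) + 2·DFT(y)
= 1·[1, 4.0000+1.7321i, 4.0000-1.7321i] + 2·[6, 1.5000+2.5981i, 1.5000-2.5981i]

Computing element-wise:
Z[0] = 1·(1) + 2·(6) = 13
Z[1] = 1·(4.0000+1.7321i) + 2·(1.5000+2.5981i) = 7.0000+6.9283i
Z[2] = 1·(4.0000-1.7321i) + 2·(1.5000-2.5981i) = 7.0000-6.9283i

DFT(1x + 2y) = 1·X + 2·Y = [13, 7.0000+6.9283i, 7.0000-6.9283i]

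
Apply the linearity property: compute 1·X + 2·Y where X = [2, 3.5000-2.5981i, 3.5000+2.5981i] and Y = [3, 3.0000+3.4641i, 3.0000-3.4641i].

By linearity: DFT(1x + 2y) = 1·DFT(x) + 2·DFT(y)
= 1·[2, 3.5000-2.5981i, 3.5000+2.5981i] + 2·[3, 3.0000+3.4641i, 3.0000-3.4641i]

Computing element-wise:
Z[0] = 1·(2) + 2·(3) = 8
Z[1] = 1·(3.5000-2.5981i) + 2·(3.0000+3.4641i) = 9.5000+4.3301i
Z[2] = 1·(3.5000+2.5981i) + 2·(3.0000-3.4641i) = 9.5000-4.3301i

DFT(1x + 2y) = 1·X + 2·Y = [8, 9.5000+4.3301i, 9.5000-4.3301i]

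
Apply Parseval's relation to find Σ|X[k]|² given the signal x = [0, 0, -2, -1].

Parseval: Σ|x[n]|² = (1/N)Σ|X[k]|², so Σ|X[k]|² = N·Σ|x[n]|² = 4·5.0000

Σ|X[k]|² = N·Σ|x[n]|² = 4·5.0000 = 20.0000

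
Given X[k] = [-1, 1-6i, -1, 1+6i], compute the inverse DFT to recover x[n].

x[n] = (1/4) Σ(k=0 to 3) X[k] · e^(2πikn/4)

Computing each x[n]:
x[0] = 0
x[1] = 3
x[2] = -1
x[3] = -3

x = [0, 3, -1, -3]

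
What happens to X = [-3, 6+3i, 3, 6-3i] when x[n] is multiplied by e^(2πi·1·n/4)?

Modulation property: DFT(ω_4^(-1n)·x[n]) = X[(k-1) mod 4], so circularly shift X by 1 positions.

X[k-1] = [6-3i, -3, 6+3i, 3]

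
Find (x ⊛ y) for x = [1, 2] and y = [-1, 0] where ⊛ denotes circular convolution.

(x ⊛ y)[n] = Σ(m=0 to 1) x[m] · y[(n-m) mod 2]

Computing each output sample:
(x ⊛ y)[0] = -1
(x ⊛ y)[1] = -2

x ⊛ y = [-1, -2]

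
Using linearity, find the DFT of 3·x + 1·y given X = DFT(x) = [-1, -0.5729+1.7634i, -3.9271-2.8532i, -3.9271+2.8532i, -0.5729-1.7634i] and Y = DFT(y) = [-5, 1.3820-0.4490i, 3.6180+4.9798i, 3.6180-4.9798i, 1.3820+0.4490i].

By linearity: DFT(3x + 1y) = 3·DFT(x) + 1·DFT(y)
= 3·[-1, -0.5729+1.7634i, -3.9271-2.8532i, -3.9271+2.8532i, -0.5729-1.7634i] + 1·[-5, 1.3820-0.4490i, 3.6180+4.9798i, 3.6180-4.9798i, 1.3820+0.4490i]

Computing element-wise:
Z[0] = 3·(-1) + 1·(-5) = -8
Z[1] = 3·(-0.5729+1.7634i) + 1·(1.3820-0.4490i) = -0.3367+4.8412i
Z[2] = 3·(-3.9271-2.8532i) + 1·(3.6180+4.9798i) = -8.1633-3.5798i
Z[3] = 3·(-3.9271+2.8532i) + 1·(3.6180-4.9798i) = -8.1633+3.5798i
Z[4] = 3·(-0.5729-1.7634i) + 1·(1.3820+0.4490i) = -0.3367-4.8412i

DFT(3x + 1y) = 3·X + 1·Y = [-8, -0.3367+4.8412i, -8.1633-3.5798i, -8.1633+3.5798i, -0.3367-4.8412i]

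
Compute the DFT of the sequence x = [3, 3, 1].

X[k] = Σ(n=0 to 2) x[n] · ω_3^(nk)
where ω_3 = e^(-2πi/3)

Computing each X[k]:
X[0] = 7
X[1] = 1.0000-1.7321i
X[2] = 1.0000+1.7321i

X = [7, 1.0000-1.7321i, 1.0000+1.7321i]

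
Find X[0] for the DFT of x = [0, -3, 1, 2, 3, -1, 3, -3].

X[0] = Σ(n=0 to 7) x[n] · ω_8^0 = Σ x[n]
= (0) + (-3) + (1) + (2) + (3) + (-1) + (3) + (-3)

X[0] = 2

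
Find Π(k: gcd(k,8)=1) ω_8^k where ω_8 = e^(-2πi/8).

The primitive 8th roots of unity are ω_8^k for k coprime to 8: k ∈ {1, 3, 5, 7}
Their product equals the constant term of the cyclotomic polynomial Φ_8(x) up to sign.
For n ≥ 3, the product of all primitive nth roots of unity is 1. (For n=1 it is 1; for n=2 it is -1.)

1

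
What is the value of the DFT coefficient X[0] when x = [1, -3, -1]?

X[0] = Σ(n=0 to 2) x[n] · ω_3^0 = Σ x[n]
= (1) + (-3) + (-1)

X[0] = -3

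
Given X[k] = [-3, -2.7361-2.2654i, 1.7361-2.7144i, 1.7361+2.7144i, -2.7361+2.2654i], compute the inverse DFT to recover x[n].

x[n] = (1/5) Σ(k=0 to 4) X[k] · e^(2πikn/5)

Computing each x[n]:
x[0] = -1
x[1] = 0
x[2] = 0
x[3] = 1
x[4] = -3

x = [-1, 0, 0, 1, -3]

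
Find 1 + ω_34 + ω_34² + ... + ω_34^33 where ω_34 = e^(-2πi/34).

Sum of all nth roots of unity equals 0 for n > 1 (geometric series with r ≠ 1).

0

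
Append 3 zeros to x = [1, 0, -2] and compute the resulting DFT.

Original 3-point DFT: [-1, 2.0000-1.7321i, 2.0000+1.7321i]
Zero-padded 6-point DFT provides frequency interpolation.

DFT_6([x, 0, ...]) = [-1, 2.0000+1.7321i, 2.0000-1.7321i, -1, 2.0000+1.7321i, 2.0000-1.7321i]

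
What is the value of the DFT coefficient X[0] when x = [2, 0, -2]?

X[0] = Σ(n=0 to 2) x[n] · ω_3^0 = Σ x[n]
= (2) + (0) + (-2)

X[0] = 0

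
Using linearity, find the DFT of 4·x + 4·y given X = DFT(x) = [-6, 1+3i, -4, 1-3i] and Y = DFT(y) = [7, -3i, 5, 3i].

By linearity: DFT(4x + 4y) = 4·DFT(x) + 4·DFT(y)
= 4·[-6, 1+3i, -4, 1-3i] + 4·[7, -3i, 5, 3i]

Computing element-wise:
Z[0] = 4·(-6) + 4·(7) = 4
Z[1] = 4·(1+3i) + 4·(-3i) = 4
Z[2] = 4·(-4) + 4·(5) = 4
Z[3] = 4·(1-3i) + 4·(3i) = 4

DFT(4x + 4y) = 4·X + 4·Y = [4, 4, 4, 4]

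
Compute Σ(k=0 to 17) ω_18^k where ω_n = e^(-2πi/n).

Sum of all nth roots of unity equals 0 for n > 1 (geometric series with r ≠ 1).

0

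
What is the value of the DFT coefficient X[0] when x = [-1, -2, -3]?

X[0] = Σ(n=0 to 2) x[n] · ω_3^0 = Σ x[n]
= (-1) + (-2) + (-3)

X[0] = -6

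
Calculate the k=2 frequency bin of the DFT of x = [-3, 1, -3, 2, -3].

X[2] = Σ(n=0 to 4) x[n] · ω_5^(2n) where ω_5 = e^(-2πi/5)
= (-3)·ω_5^0 + (1)·ω_5^2 + (-3)·ω_5^4 + (2)·ω_5^6 + (-3)·ω_5^8

X[2] = -1.6910-7.1064i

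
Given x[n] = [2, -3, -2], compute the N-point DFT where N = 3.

X[k] = Σ(n=0 to 2) x[n] · ω_3^(nk)
where ω_3 = e^(-2πi/3)

Computing each X[k]:
X[0] = -3
X[1] = 4.5000+0.8660i
X[2] = 4.5000-0.8660i

X = [-3, 4.5000+0.8660i, 4.5000-0.8660i]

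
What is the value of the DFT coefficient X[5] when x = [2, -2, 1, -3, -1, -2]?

X[5] = Σ(n=0 to 5) x[n] · ω_6^(5n) where ω_6 = e^(-2πi/6)
= (2)·ω_6^0 + (-2)·ω_6^5 + (1)·ω_6^10 + (-3)·ω_6^15 + (-1)·ω_6^20 + (-2)·ω_6^25

X[5] = 3.0000+1.7321i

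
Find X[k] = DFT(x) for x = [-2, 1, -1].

X[k] = Σ(n=0 to 2) x[n] · ω_3^(nk)
where ω_3 = e^(-2πi/3)

Computing each X[k]:
X[0] = -2
X[1] = -2.0000-1.7321i
X[2] = -2.0000+1.7321i

X = [-2, -2.0000-1.7321i, -2.0000+1.7321i]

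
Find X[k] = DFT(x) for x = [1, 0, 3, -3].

X[k] = Σ(n=0 to 3) x[n] · ω_4^(nk)
where ω_4 = e^(-2πi/4)

Computing each X[k]:
X[0] = 1
X[1] = -2-3i
X[2] = 7
X[3] = -2+3i

X = [1, -2-3i, 7, -2+3i]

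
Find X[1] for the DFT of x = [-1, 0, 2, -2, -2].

X[1] = Σ(n=0 to 4) x[n] · ω_5^(1n) where ω_5 = e^(-2πi/5)
= (-1)·ω_5^0 + (0)·ω_5^1 + (2)·ω_5^2 + (-2)·ω_5^3 + (-2)·ω_5^4

X[1] = -1.6180-4.2533i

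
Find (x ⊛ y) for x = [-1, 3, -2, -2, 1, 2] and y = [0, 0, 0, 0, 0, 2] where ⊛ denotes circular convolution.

(x ⊛ y)[n] = Σ(m=0 to 5) x[m] · y[(n-m) mod 6]

Computing each output sample:
(x ⊛ y)[0] = 6
(x ⊛ y)[1] = -4
(x ⊛ y)[2] = -4
(x ⊛ y)[3] = 2
(x ⊛ y)[4] = 4
(x ⊛ y)[5] = -2

x ⊛ y = [6, -4, -4, 2, 4, -2]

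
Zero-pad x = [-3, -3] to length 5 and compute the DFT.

Original 2-point DFT: [-6, 0]
Zero-padded 5-point DFT provides frequency interpolation.

DFT_5([x, 0, ...]) = [-6, -3.9271+2.8532i, -0.5729+1.7634i, -0.5729-1.7634i, -3.9271-2.8532i]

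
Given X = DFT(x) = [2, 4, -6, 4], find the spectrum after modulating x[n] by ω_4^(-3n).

Modulation property: DFT(ω_4^(-3n)·x[n]) = X[(k-3) mod 4], so circularly shift X by 3 positions.

X[k-3] = [4, -6, 4, 2]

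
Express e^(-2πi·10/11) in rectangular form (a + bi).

ω_11^10 = e^(-2πi·10/11)
= cos(-2π·10/11) + i·sin(-2π·10/11)
= cos(-20π/11) + i·sin(-20π/11)

ω_11^10 = cos(-20π/11) + i·sin(-20π/11) = 0.8413+0.5406i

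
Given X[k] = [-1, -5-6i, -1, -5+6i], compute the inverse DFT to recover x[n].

x[n] = (1/4) Σ(k=0 to 3) X[k] · e^(2πikn/4)

Computing each x[n]:
x[0] = -3
x[1] = 3
x[2] = 2
x[3] = -3

x = [-3, 3, 2, -3]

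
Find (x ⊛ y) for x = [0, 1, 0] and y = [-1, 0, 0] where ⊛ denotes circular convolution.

(x ⊛ y)[n] = Σ(m=0 to 2) x[m] · y[(n-m) mod 3]

Computing each output sample:
(x ⊛ y)[0] = 0
(x ⊛ y)[1] = -1
(x ⊛ y)[2] = 0

x ⊛ y = [0, -1, 0]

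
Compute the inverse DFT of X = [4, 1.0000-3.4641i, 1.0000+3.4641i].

x[n] = (1/3) Σ(k=0 to 2) X[k] · e^(2πikn/3)

Computing each x[n]:
x[0] = 2
x[1] = 3
x[2] = -1

x = [2, 3, -1]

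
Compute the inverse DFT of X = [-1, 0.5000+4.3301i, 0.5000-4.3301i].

x[n] = (1/3) Σ(k=0 to 2) X[k] · e^(2πikn/3)

Computing each x[n]:
x[0] = 0
x[1] = -3
x[2] = 2

x = [0, -3, 2]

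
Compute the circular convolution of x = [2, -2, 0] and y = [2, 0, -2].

(x ⊛ y)[n] = Σ(m=0 to 2) x[m] · y[(n-m) mod 3]

Computing each output sample:
(x ⊛ y)[0] = 8
(x ⊛ y)[1] = -4
(x ⊛ y)[2] = -4

x ⊛ y = [8, -4, -4]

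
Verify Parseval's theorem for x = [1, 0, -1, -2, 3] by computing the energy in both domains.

Time domain:
Σ|x[n]|² = |1|² + |0|² + |-1|² + |-2|² + |3|² = 15.0000

Frequency domain:
(1/5)Σ|X[k]|² = (1/5)(|1|² + |4.3541+2.2654i|² + |-2.3541+2.7144i|² + |-2.3541-2.7144i|² + |4.3541-2.2654i|²) = (1/5)·75.0000 = 15.0000

Both sides agree, confirming Parseval's theorem.

Σ|x[n]|² = (1/N)Σ|X[k]|² = 15.0000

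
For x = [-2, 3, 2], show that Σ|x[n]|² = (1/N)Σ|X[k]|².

Time domain:
Σ|x[n]|² = |-2|² + |3|² + |2|² = 17.0000

Frequency domain:
(1/3)Σ|X[k]|² = (1/3)(|3|² + |-4.5000-0.8660i|² + |-4.5000+0.8660i|²) = (1/3)·51.0000 = 17.0000

Both sides agree, confirming Parseval's theorem.

Σ|x[n]|² = (1/N)Σ|X[k]|² = 17.0000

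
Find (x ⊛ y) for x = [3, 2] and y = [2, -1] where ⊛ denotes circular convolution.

(x ⊛ y)[n] = Σ(m=0 to 1) x[m] · y[(n-m) mod 2]

Computing each output sample:
(x ⊛ y)[0] = 4
(x ⊛ y)[1] = 1

x ⊛ y = [4, 1]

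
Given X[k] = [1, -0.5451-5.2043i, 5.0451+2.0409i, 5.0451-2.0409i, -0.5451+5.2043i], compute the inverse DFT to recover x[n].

x[n] = (1/5) Σ(k=0 to 4) X[k] · e^(2πikn/5)

Computing each x[n]:
x[0] = 2
x[1] = 0
x[2] = 3
x[3] = -1
x[4] = -3

x = [2, 0, 3, -1, -3]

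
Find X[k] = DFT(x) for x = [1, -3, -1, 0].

X[k] = Σ(n=0 to 3) x[n] · ω_4^(nk)
where ω_4 = e^(-2πi/4)

Computing each X[k]:
X[0] = -3
X[1] = 2+3i
X[2] = 3
X[3] = 2-3i

X = [-3, 2+3i, 3, 2-3i]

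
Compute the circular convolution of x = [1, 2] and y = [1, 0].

(x ⊛ y)[n] = Σ(m=0 to 1) x[m] · y[(n-m) mod 2]

Computing each output sample:
(x ⊛ y)[0] = 1
(x ⊛ y)[1] = 2

x ⊛ y = [1, 2]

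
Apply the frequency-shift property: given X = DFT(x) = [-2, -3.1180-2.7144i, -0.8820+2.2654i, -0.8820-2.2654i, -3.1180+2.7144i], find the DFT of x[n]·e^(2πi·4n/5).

Modulation property: DFT(ω_5^(-4n)·x[n]) = X[(k-4) mod 5], so circularly shift X by 4 positions.

X[k-4] = [-3.1180-2.7144i, -0.8820+2.2654i, -0.8820-2.2654i, -3.1180+2.7144i, -2]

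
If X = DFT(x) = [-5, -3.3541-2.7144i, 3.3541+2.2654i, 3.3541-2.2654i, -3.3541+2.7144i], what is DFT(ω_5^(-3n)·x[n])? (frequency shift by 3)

Modulation property: DFT(ω_5^(-3n)·x[n]) = X[(k-3) mod 5], so circularly shift X by 3 positions.

X[k-3] = [3.3541+2.2654i, 3.3541-2.2654i, -3.3541+2.7144i, -5, -3.3541-2.7144i]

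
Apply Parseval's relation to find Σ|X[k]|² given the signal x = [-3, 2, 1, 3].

Parseval: Σ|x[n]|² = (1/N)Σ|X[k]|², so Σ|X[k]|² = N·Σ|x[n]|² = 4·23.0000

Σ|X[k]|² = N·Σ|x[n]|² = 4·23.0000 = 92.0000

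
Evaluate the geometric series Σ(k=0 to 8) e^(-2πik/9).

Sum of all nth roots of unity equals 0 for n > 1 (geometric series with r ≠ 1).

0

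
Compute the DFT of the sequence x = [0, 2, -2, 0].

X[k] = Σ(n=0 to 3) x[n] · ω_4^(nk)
where ω_4 = e^(-2πi/4)

Computing each X[k]:
X[0] = 0
X[1] = 2-2i
X[2] = -4
X[3] = 2+2i

X = [0, 2-2i, -4, 2+2i]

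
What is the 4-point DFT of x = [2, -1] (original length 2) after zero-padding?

Original 2-point DFT: [1, 3]
Zero-padded 4-point DFT provides frequency interpolation.

DFT_4([x, 0, ...]) = [1, 2+1i, 3, 2-1i]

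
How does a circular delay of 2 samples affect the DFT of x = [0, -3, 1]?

Time shift by 2: X_shifted[k] = ω_3^(2k) · X[k]
Shifted x = [-3, 1, 0]

DFT(x[n-2]) = [-2, -3.5000-0.8660i, -3.5000+0.8660i]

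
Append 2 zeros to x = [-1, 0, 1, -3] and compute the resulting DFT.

Original 4-point DFT: [-3, -2-3i, 3, -2+3i]
Zero-padded 6-point DFT provides frequency interpolation.

DFT_6([x, 0, ...]) = [-3, 1.5000-0.8660i, -4.5000+0.8660i, 3, -4.5000-0.8660i, 1.5000+0.8660i]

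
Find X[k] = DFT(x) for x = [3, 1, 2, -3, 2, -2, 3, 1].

X[k] = Σ(n=0 to 7) x[n] · ω_8^(nk)
where ω_8 = e^(-2πi/8)

Computing each X[k]:
X[0] = 7
X[1] = 5.9497+1.7071i
X[2] = -1i
X[3] = -3.9497-0.2929i
X[4] = 13
X[5] = -3.9497+0.2929i
X[6] = 1i
X[7] = 5.9497-1.7071i

X = [7, 5.9497+1.7071i, -1i, -3.9497-0.2929i, 13, -3.9497+0.2929i, 1i, 5.9497-1.7071i]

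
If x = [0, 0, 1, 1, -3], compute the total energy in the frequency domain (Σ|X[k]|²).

Parseval: Σ|x[n]|² = (1/N)Σ|X[k]|², so Σ|X[k]|² = N·Σ|x[n]|² = 5·11.0000

Σ|X[k]|² = N·Σ|x[n]|² = 5·11.0000 = 55.0000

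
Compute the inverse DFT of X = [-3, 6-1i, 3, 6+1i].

x[n] = (1/4) Σ(k=0 to 3) X[k] · e^(2πikn/4)

Computing each x[n]:
x[0] = 3
x[1] = -1
x[2] = -3
x[3] = -2

x = [3, -1, -3, -2]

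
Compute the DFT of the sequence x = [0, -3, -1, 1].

X[k] = Σ(n=0 to 3) x[n] · ω_4^(nk)
where ω_4 = e^(-2πi/4)

Computing each X[k]:
X[0] = -3
X[1] = 1+4i
X[2] = 1
X[3] = 1-4i

X = [-3, 1+4i, 1, 1-4i]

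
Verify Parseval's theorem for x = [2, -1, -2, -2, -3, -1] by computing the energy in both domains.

Time domain:
Σ|x[n]|² = |2|² + |-1|² + |-2|² + |-2|² + |-3|² + |-1|² = 23.0000

Frequency domain:
(1/6)Σ|X[k]|² = (1/6)(|-7|² + |5.5000-0.8660i|² + |3.5000+0.8660i|² + |1|² + |3.5000-0.8660i|² + |5.5000+0.8660i|²) = (1/6)·138.0000 = 23.0000

Both sides agree, confirming Parseval's theorem.

Σ|x[n]|² = (1/N)Σ|X[k]|² = 23.0000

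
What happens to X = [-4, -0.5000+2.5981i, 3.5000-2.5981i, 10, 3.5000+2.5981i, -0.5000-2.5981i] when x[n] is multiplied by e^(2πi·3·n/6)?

Modulation property: DFT(ω_6^(-3n)·x[n]) = X[(k-3) mod 6], so circularly shift X by 3 positions.

X[k-3] = [10, 3.5000+2.5981i, -0.5000-2.5981i, -4, -0.5000+2.5981i, 3.5000-2.5981i]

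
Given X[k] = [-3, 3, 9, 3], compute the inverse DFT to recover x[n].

x[n] = (1/4) Σ(k=0 to 3) X[k] · e^(2πikn/4)

Computing each x[n]:
x[0] = 3
x[1] = -3
x[2] = 0
x[3] = -3

x = [3, -3, 0, -3]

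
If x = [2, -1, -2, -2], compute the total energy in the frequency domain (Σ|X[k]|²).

Parseval: Σ|x[n]|² = (1/N)Σ|X[k]|², so Σ|X[k]|² = N·Σ|x[n]|² = 4·13.0000

Σ|X[k]|² = N·Σ|x[n]|² = 4·13.0000 = 52.0000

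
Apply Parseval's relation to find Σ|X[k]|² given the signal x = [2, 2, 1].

Parseval: Σ|x[n]|² = (1/N)Σ|X[k]|², so Σ|X[k]|² = N·Σ|x[n]|² = 3·9.0000

Σ|X[k]|² = N·Σ|x[n]|² = 3·9.0000 = 27.0000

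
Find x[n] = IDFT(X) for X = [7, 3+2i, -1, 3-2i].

x[n] = (1/4) Σ(k=0 to 3) X[k] · e^(2πikn/4)

Computing each x[n]:
x[0] = 3
x[1] = 1
x[2] = 0
x[3] = 3

x = [3, 1, 0, 3]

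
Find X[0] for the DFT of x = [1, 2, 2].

X[0] = Σ(n=0 to 2) x[n] · ω_3^0 = Σ x[n]
= (1) + (2) + (2)

X[0] = 5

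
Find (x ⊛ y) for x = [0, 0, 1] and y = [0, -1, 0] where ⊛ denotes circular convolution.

(x ⊛ y)[n] = Σ(m=0 to 2) x[m] · y[(n-m) mod 3]

Computing each output sample:
(x ⊛ y)[0] = -1
(x ⊛ y)[1] = 0
(x ⊛ y)[2] = 0

x ⊛ y = [-1, 0, 0]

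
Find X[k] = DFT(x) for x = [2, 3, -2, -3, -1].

X[k] = Σ(n=0 to 4) x[n] · ω_5^(nk)
where ω_5 = e^(-2πi/5)

Computing each X[k]:
X[0] = -1
X[1] = 6.6631-4.3920i
X[2] = -1.1631-1.4001i
X[3] = -1.1631+1.4001i
X[4] = 6.6631+4.3920i

X = [-1, 6.6631-4.3920i, -1.1631-1.4001i, -1.1631+1.4001i, 6.6631+4.3920i]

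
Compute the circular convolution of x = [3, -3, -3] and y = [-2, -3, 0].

(x ⊛ y)[n] = Σ(m=0 to 2) x[m] · y[(n-m) mod 3]

Computing each output sample:
(x ⊛ y)[0] = 3
(x ⊛ y)[1] = -3
(x ⊛ y)[2] = 15

x ⊛ y = [3, -3, 15]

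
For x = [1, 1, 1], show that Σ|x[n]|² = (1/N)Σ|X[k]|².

Time domain:
Σ|x[n]|² = |1|² + |1|² + |1|² = 3.0000

Frequency domain:
(1/3)Σ|X[k]|² = (1/3)(|3|² + |0|² + |0|²) = (1/3)·9.0000 = 3.0000

Both sides agree, confirming Parseval's theorem.

Σ|x[n]|² = (1/N)Σ|X[k]|² = 3.0000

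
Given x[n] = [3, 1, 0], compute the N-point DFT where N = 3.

X[k] = Σ(n=0 to 2) x[n] · ω_3^(nk)
where ω_3 = e^(-2πi/3)

Computing each X[k]:
X[0] = 4
X[1] = 2.5000-0.8660i
X[2] = 2.5000+0.8660i

X = [4, 2.5000-0.8660i, 2.5000+0.8660i]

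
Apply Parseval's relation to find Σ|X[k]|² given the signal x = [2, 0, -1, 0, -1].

Parseval: Σ|x[n]|² = (1/N)Σ|X[k]|², so Σ|X[k]|² = N·Σ|x[n]|² = 5·6.0000

Σ|X[k]|² = N·Σ|x[n]|² = 5·6.0000 = 30.0000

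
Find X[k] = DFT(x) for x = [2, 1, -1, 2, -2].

X[k] = Σ(n=0 to 4) x[n] · ω_5^(nk)
where ω_5 = e^(-2πi/5)

Computing each X[k]:
X[0] = 2
X[1] = 0.8820-1.0898i
X[2] = 3.1180-4.6165i
X[3] = 3.1180+4.6165i
X[4] = 0.8820+1.0898i

X = [2, 0.8820-1.0898i, 3.1180-4.6165i, 3.1180+4.6165i, 0.8820+1.0898i]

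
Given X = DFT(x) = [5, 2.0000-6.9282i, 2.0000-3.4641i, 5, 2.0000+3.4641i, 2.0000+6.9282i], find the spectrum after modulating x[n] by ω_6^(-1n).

Modulation property: DFT(ω_6^(-1n)·x[n]) = X[(k-1) mod 6], so circularly shift X by 1 positions.

X[k-1] = [2.0000+6.9282i, 5, 2.0000-6.9282i, 2.0000-3.4641i, 5, 2.0000+3.4641i]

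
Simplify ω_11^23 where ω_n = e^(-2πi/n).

Since ω_11^11 = 1, powers reduce modulo 11.
23 mod 11 = 1
So ω_11^23 = ω_11^1 = e^(-2πi·1/11)

ω_11^23 = ω_11^1 = 0.8413-0.5406i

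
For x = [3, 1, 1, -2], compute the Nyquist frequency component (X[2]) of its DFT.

X[2] = Σ(n=0 to 3) x[n] · ω_4^(2n) where ω_4 = e^(-2πi/4)
= (3)·ω_4^0 + (1)·ω_4^2 + (1)·ω_4^4 + (-2)·ω_4^6

X[2] = 5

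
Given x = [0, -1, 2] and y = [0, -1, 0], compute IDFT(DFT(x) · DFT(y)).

(x ⊛ y)[n] = Σ(m=0 to 2) x[m] · y[(n-m) mod 3]

Computing each output sample:
(x ⊛ y)[0] = -2
(x ⊛ y)[1] = 0
(x ⊛ y)[2] = 1

x ⊛ y = [-2, 0, 1]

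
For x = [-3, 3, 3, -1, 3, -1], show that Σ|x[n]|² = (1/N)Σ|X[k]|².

Time domain:
Σ|x[n]|² = |-3|² + |3|² + |3|² + |-1|² + |3|² + |-1|² = 38.0000

Frequency domain:
(1/6)Σ|X[k]|² = (1/6)(|4|² + |-4.0000-3.4641i|² + |-8.0000-3.4641i|² + |2|² + |-8.0000+3.4641i|² + |-4.0000+3.4641i|²) = (1/6)·228.0000 = 38.0000

Both sides agree, confirming Parseval's theorem.

Σ|x[n]|² = (1/N)Σ|X[k]|² = 38.0000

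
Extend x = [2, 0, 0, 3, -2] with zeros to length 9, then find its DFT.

Original 5-point DFT: [3, -1.0451-0.1388i, 4.5451-4.0287i, 4.5451+4.0287i, -1.0451+0.1388i]
Zero-padded 9-point DFT provides frequency interpolation.

DFT_9([x, 0, ...]) = [3, 2.3794-1.9140i, -1.0321+1.3125i, 6.0000+1.7321i, 0.1527-4.5677i, 0.1527+4.5677i, 6.0000-1.7321i, -1.0321-1.3125i, 2.3794+1.9140i]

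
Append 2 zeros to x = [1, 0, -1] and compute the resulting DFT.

Original 3-point DFT: [0, 1.5000-0.8660i, 1.5000+0.8660i]
Zero-padded 5-point DFT provides frequency interpolation.

DFT_5([x, 0, ...]) = [0, 1.8090+0.5878i, 0.6910-0.9511i, 0.6910+0.9511i, 1.8090-0.5878i]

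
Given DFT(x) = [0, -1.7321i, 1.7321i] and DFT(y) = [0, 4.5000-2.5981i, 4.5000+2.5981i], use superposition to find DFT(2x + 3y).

By linearity: DFT(2x + 3y) = 2·DFT(x) + 3·DFT(y)
= 2·[0, -1.7321i, 1.7321i] + 3·[0, 4.5000-2.5981i, 4.5000+2.5981i]

Computing element-wise:
Z[0] = 2·(0) + 3·(0) = 0
Z[1] = 2·(-1.7321i) + 3·(4.5000-2.5981i) = 13.5000-11.2585i
Z[2] = 2·(1.7321i) + 3·(4.5000+2.5981i) = 13.5000+11.2585i

DFT(2x + 3y) = 2·X + 3·Y = [0, 13.5000-11.2585i, 13.5000+11.2585i]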